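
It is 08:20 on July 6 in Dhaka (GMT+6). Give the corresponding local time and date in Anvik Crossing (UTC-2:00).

00:20 on July 6

In UTC: 08:20 − 6:00 = 02:20 on Jul 6.
Anvik Crossing is UTC−2:00: 02:20 − 2:00 = 00:20 on Jul 6.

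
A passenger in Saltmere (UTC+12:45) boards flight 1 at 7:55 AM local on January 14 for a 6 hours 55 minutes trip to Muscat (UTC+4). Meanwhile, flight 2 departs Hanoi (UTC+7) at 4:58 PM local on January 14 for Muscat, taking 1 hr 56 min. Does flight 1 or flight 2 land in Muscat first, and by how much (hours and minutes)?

Flight 1 in UTC: 7:55 AM − 12:45 = 7:10 PM on Jan 13.
+6 hours and 55 minutes → arrive 2:05 AM UTC on Jan 14.
Flight 2 in UTC: 4:58 PM − 7:00 = 9:58 AM on Jan 14.
+1 hour 56 minutes → arrive 11:54 AM UTC on Jan 14.
Flight 1 lands earlier by 9 hours 49 minutes.

the first, by 9 hours 49 minutes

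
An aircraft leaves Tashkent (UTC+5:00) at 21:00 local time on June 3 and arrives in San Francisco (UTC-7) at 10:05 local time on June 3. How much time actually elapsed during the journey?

Departure in UTC: 21:00 − 5:00 = 16:00 on Jun 3.
Arrival in UTC: 10:05 + 7:00 = 17:05 on Jun 3.
Elapsed = 17:05 − 16:00 = 1 hour 5 minutes.

1 hour 5 minutes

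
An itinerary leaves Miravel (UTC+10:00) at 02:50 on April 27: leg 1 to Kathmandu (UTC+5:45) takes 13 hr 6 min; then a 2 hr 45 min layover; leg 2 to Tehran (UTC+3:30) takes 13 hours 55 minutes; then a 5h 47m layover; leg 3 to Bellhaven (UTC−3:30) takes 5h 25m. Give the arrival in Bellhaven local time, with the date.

Convert departure to UTC: 02:50 − 10:00 = 16:50 UTC on Apr 26.
Add 13 hours 6 minutes leg 1 → 05:56 UTC (Apr 27).
Add 2 hours 45 minutes layover in Kathmandu → 08:41 UTC.
Add 13 hours and 55 minutes leg 2 → 22:36 UTC.
Add 5 hours 47 minutes layover in Tehran → 04:23 UTC (Apr 28).
Add 5 hours and 25 minutes leg 3 → 09:48 UTC.
Bellhaven is UTC−3:30, so local arrival = 09:48 − 3:30 = 06:18 on Apr 28.

06:18 on April 28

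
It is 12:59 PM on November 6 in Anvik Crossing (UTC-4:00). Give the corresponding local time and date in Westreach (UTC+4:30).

Westreach is 8:30 ahead of Anvik Crossing.
Shift by the zone difference: 12:59 PM + 8:30 = 9:29 PM on Nov 6 in Westreach.

9:29 PM on November 6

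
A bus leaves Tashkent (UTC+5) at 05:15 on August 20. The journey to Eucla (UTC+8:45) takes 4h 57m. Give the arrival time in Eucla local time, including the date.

13:57 on August 20

Convert departure to UTC: 05:15 − 5:00 = 00:15 UTC on Aug 20.
Add 4 hours 57 minutes travel time → 05:12 UTC.
Eucla is UTC+8:45, so local arrival = 05:12 + 8:45 = 13:57 on Aug 20.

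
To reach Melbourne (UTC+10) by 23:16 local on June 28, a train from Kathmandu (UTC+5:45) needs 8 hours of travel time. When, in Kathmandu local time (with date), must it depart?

11:01 on Jun 28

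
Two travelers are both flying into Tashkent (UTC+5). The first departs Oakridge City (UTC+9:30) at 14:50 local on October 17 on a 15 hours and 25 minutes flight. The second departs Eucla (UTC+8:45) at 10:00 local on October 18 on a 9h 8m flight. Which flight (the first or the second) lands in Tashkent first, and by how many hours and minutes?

the first, by 13 hours 38 minutes

Flight 1 in UTC: 14:50 − 9:30 = 05:20 on Oct 17.
+15 hours 25 minutes → arrive 20:45 UTC on Oct 17.
Flight 2 in UTC: 10:00 − 8:45 = 01:15 on Oct 18.
+9 hours 8 minutes → arrive 10:23 UTC on Oct 18.
Flight 1 lands earlier by 13 hours 38 minutes.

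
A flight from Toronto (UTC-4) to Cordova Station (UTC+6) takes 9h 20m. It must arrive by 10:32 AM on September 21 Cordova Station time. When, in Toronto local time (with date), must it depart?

Target arrival in UTC: 10:32 AM − 6:00 = 4:32 AM on Sep 21.
Subtract 9 hours 20 minutes → departure 7:12 PM UTC on Sep 20.
Toronto is UTC−4:00: 7:12 PM − 4:00 = 3:12 PM on Sep 20.

3:12 PM on September 20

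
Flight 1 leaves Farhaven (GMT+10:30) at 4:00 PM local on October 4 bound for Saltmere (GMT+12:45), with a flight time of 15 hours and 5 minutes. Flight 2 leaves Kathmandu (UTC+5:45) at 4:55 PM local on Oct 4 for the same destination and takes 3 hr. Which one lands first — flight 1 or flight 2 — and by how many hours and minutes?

the second, by 6 hours 25 minutes

Flight 1 in UTC: 4:00 PM − 10:30 = 5:30 AM on Oct 4.
+15 hours and 5 minutes → arrive 8:35 PM UTC on Oct 4.
Flight 2 in UTC: 4:55 PM − 5:45 = 11:10 AM on Oct 4.
+3 hours → arrive 2:10 PM UTC on Oct 4.
Flight 2 lands earlier by 6 hours 25 minutes.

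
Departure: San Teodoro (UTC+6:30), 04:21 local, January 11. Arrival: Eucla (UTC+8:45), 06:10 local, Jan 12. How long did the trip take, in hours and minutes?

Departure in UTC: 04:21 − 6:30 = 21:51 on Jan 10.
Arrival in UTC: 06:10 − 8:45 = 21:25 on Jan 11.
Elapsed = 21:25 − 21:51 (+1 day) = 23 hours 34 minutes.

23 hours 34 minutes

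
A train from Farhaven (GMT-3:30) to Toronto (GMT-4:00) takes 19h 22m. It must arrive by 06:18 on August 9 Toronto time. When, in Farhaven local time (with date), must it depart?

Target arrival in UTC: 06:18 + 4:00 = 10:18 on Aug 9.
Subtract 19 hours and 22 minutes → departure 14:56 UTC on Aug 8.
Farhaven is UTC−3:30: 14:56 − 3:30 = 11:26 on Aug 8.

11:26 on August 8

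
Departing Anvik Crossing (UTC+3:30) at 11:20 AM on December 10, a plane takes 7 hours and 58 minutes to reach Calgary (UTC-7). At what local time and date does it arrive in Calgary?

Convert departure to UTC: 11:20 AM − 3:30 = 7:50 AM UTC on Dec 10.
Add 7 hours and 58 minutes travel time → 3:48 PM UTC.
Calgary is UTC−7:00, so local arrival = 3:48 PM − 7:00 = 8:48 AM on Dec 10.

8:48 AM on Dec 10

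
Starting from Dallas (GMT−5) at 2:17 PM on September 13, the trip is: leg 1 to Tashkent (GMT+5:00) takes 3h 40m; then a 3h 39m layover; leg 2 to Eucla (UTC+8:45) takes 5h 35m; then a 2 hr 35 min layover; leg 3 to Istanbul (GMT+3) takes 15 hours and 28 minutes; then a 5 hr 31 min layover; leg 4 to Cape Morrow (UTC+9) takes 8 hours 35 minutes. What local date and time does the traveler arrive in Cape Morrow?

Convert departure to UTC: 2:17 PM + 5:00 = 7:17 PM UTC on Sep 13.
Add 3 hours 40 minutes leg 1 → 10:57 PM UTC.
Add 3 hours 39 minutes layover in Tashkent → 2:36 AM UTC (Sep 14).
Add 5 hours 35 minutes leg 2 → 8:11 AM UTC.
Add 2 hours and 35 minutes layover in Eucla → 10:46 AM UTC.
Add 15 hours and 28 minutes leg 3 → 2:14 AM UTC (Sep 15).
Add 5 hours 31 minutes layover in Istanbul → 7:45 AM UTC.
Add 8 hours and 35 minutes leg 4 → 4:20 PM UTC.
Cape Morrow is UTC+9:00, so local arrival = 4:20 PM + 9:00 = 1:20 AM on Sep 16.

1:20 AM on September 16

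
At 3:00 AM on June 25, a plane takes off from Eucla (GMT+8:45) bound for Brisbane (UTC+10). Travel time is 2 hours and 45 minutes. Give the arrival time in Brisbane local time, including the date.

7:00 AM on June 25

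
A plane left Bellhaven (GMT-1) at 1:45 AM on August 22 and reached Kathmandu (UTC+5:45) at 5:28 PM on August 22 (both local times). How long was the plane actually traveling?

Departure in UTC: 1:45 AM + 1:00 = 2:45 AM on Aug 22.
Arrival in UTC: 5:28 PM − 5:45 = 11:43 AM on Aug 22.
Elapsed = 11:43 AM − 2:45 AM = 8 hours 58 minutes.

8 hours 58 minutes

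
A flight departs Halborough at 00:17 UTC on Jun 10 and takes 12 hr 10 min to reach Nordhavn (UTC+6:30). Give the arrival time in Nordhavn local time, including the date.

Departure is given in UTC: 00:17 on Jun 10.
Add 12 hours and 10 minutes → 12:27 UTC.
Nordhavn is UTC+6:30: 12:27 + 6:30 = 18:57 on Jun 10.

18:57 on Jun 10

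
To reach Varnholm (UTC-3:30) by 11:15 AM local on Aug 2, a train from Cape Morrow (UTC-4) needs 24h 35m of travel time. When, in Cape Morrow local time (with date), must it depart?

10:10 AM on Aug 1

Target arrival in UTC: 11:15 AM + 3:30 = 2:45 PM on Aug 2.
Subtract 24 hours 35 minutes → departure 2:10 PM UTC on Aug 1.
Cape Morrow is UTC−4:00: 2:10 PM − 4:00 = 10:10 AM on Aug 1.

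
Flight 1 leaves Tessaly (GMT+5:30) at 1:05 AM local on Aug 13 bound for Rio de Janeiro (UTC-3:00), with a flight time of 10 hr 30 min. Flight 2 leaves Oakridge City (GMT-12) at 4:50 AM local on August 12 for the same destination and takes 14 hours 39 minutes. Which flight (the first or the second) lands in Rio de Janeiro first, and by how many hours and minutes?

Flight 1 in UTC: 1:05 AM − 5:30 = 7:35 PM on Aug 12.
+10 hours and 30 minutes → arrive 6:05 AM UTC on Aug 13.
Flight 2 in UTC: 4:50 AM + 12:00 = 4:50 PM on Aug 12.
+14 hours 39 minutes → arrive 7:29 AM UTC on Aug 13.
Flight 1 lands earlier by 1 hour 24 minutes.

the first, by 1 hour 24 minutes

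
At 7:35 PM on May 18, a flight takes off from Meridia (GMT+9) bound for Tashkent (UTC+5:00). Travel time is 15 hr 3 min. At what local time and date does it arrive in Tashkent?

6:38 AM on May 19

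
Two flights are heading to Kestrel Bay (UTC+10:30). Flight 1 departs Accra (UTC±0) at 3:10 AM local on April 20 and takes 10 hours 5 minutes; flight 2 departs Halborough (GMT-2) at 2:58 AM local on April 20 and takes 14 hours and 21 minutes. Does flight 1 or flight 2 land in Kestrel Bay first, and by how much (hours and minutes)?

Flight 1 departs at 3:10 AM UTC (Apr 20).
+10 hours and 5 minutes → arrive 1:15 PM UTC on Apr 20.
Flight 2 in UTC: 2:58 AM + 2:00 = 4:58 AM on Apr 20.
+14 hours 21 minutes → arrive 7:19 PM UTC on Apr 20.
Flight 1 lands earlier by 6 hours 4 minutes.

the first, by 6 hours 4 minutes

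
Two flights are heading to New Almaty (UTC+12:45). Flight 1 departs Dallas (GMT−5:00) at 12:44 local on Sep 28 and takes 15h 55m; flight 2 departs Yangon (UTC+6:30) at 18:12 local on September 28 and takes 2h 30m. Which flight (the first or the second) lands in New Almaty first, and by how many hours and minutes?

Flight 1 in UTC: 12:44 + 5:00 = 17:44 on Sep 28.
+15 hours and 55 minutes → arrive 09:39 UTC on Sep 29.
Flight 2 in UTC: 18:12 − 6:30 = 11:42 on Sep 28.
+2 hours and 30 minutes → arrive 14:12 UTC on Sep 28.
Flight 2 lands earlier by 19 hours 27 minutes.

the second, by 19 hours 27 minutes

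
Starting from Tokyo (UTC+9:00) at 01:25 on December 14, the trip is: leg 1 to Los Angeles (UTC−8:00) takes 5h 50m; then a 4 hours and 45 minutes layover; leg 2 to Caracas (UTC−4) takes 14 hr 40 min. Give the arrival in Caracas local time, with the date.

13:40 on December 14

Convert departure to UTC: 01:25 − 9:00 = 16:25 UTC on Dec 13.
Add 5 hours and 50 minutes leg 1 → 22:15 UTC.
Add 4 hours and 45 minutes layover in Los Angeles → 03:00 UTC (Dec 14).
Add 14 hours and 40 minutes leg 2 → 17:40 UTC.
Caracas is UTC−4:00, so local arrival = 17:40 − 4:00 = 13:40 on Dec 14.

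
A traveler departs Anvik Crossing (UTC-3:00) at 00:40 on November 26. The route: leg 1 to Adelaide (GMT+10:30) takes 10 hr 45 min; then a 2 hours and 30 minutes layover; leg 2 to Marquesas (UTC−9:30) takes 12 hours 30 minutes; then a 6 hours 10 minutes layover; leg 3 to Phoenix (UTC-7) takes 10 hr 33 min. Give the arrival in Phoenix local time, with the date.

15:08 on Nov 27

Convert departure to UTC: 00:40 + 3:00 = 03:40 UTC on Nov 26.
Add 10 hours 45 minutes leg 1 → 14:25 UTC.
Add 2 hours and 30 minutes layover in Adelaide → 16:55 UTC.
Add 12 hours and 30 minutes leg 2 → 05:25 UTC (Nov 27).
Add 6 hours and 10 minutes layover in Marquesas → 11:35 UTC.
Add 10 hours 33 minutes leg 3 → 22:08 UTC.
Phoenix is UTC−7:00, so local arrival = 22:08 − 7:00 = 15:08 on Nov 27.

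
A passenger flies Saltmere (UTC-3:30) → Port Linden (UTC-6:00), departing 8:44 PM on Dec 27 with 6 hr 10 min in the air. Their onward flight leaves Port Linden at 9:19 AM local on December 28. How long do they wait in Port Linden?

Convert departure to UTC: 8:44 PM + 3:30 = 12:14 AM UTC on Dec 28.
Add 6 hours and 10 minutes flight time → 6:24 AM UTC.
Port Linden is UTC−6:00, so local arrival = 6:24 AM − 6:00 = 12:24 AM on Dec 28.
Layover = 9:19 AM − 12:24 AM = 8 hours 55 minutes.

8 hours 55 minutes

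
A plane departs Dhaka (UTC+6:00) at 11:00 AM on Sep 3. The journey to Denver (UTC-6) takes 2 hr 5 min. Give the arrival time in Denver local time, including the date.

Convert departure to UTC: 11:00 AM − 6:00 = 5:00 AM UTC on Sep 3.
Add 2 hours 5 minutes travel time → 7:05 AM UTC.
Denver is UTC−6:00, so local arrival = 7:05 AM − 6:00 = 1:05 AM on Sep 3.

1:05 AM on Sep 3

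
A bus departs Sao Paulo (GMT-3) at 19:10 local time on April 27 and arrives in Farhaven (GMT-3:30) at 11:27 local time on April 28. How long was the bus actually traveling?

16 hours 47 minutes

Departure in UTC: 19:10 + 3:00 = 22:10 on Apr 27.
Arrival in UTC: 11:27 + 3:30 = 14:57 on Apr 28.
Elapsed = 14:57 − 22:10 (+1 day) = 16 hours 47 minutes.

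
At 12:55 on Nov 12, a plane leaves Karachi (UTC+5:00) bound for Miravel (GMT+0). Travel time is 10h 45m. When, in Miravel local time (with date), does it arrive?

Miravel is 5:00 behind Karachi.
After 10 hours and 45 minutes it is 23:40 in Karachi.
Shift by the zone difference: 23:40 − 5:00 = 18:40 on Nov 12 in Miravel.

18:40 on November 12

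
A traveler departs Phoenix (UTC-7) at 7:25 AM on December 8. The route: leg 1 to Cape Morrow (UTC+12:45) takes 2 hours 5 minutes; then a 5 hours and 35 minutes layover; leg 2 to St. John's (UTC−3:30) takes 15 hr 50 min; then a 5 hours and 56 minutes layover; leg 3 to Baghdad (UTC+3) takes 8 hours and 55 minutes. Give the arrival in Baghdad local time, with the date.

Convert departure to UTC: 7:25 AM + 7:00 = 2:25 PM UTC on Dec 8.
Add 2 hours and 5 minutes leg 1 → 4:30 PM UTC.
Add 5 hours 35 minutes layover in Cape Morrow → 10:05 PM UTC.
Add 15 hours and 50 minutes leg 2 → 1:55 PM UTC (Dec 9).
Add 5 hours 56 minutes layover in St. John's → 7:51 PM UTC.
Add 8 hours 55 minutes leg 3 → 4:46 AM UTC (Dec 10).
Baghdad is UTC+3:00, so local arrival = 4:46 AM + 3:00 = 7:46 AM on Dec 10.

7:46 AM on December 10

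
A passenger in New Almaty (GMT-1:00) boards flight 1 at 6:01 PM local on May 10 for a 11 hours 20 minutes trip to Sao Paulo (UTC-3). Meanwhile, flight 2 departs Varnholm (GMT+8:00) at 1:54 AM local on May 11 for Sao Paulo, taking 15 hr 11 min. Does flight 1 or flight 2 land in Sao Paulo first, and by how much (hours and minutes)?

Flight 1 in UTC: 6:01 PM + 1:00 = 7:01 PM on May 10.
+11 hours and 20 minutes → arrive 6:21 AM UTC on May 11.
Flight 2 in UTC: 1:54 AM − 8:00 = 5:54 PM on May 10.
+15 hours 11 minutes → arrive 9:05 AM UTC on May 11.
Flight 1 lands earlier by 2 hours 44 minutes.

the first, by 2 hours 44 minutes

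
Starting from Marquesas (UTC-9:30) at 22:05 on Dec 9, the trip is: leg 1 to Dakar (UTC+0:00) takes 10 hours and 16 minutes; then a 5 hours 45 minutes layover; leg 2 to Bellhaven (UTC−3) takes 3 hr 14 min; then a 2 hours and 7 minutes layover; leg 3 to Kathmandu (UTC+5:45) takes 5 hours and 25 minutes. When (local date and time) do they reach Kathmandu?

16:07 on December 11

Convert departure to UTC: 22:05 + 9:30 = 07:35 UTC on Dec 10.
Add 10 hours and 16 minutes leg 1 → 17:51 UTC.
Add 5 hours and 45 minutes layover in Dakar → 23:36 UTC.
Add 3 hours 14 minutes leg 2 → 02:50 UTC (Dec 11).
Add 2 hours 7 minutes layover in Bellhaven → 04:57 UTC.
Add 5 hours 25 minutes leg 3 → 10:22 UTC.
Kathmandu is UTC+5:45, so local arrival = 10:22 + 5:45 = 16:07 on Dec 11.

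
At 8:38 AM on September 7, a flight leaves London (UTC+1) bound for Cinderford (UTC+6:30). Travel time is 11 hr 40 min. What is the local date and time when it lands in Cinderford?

1:48 AM on September 8

Convert departure to UTC: 8:38 AM − 1:00 = 7:38 AM UTC on Sep 7.
Add 11 hours and 40 minutes travel time → 7:18 PM UTC.
Cinderford is UTC+6:30, so local arrival = 7:18 PM + 6:30 = 1:48 AM on Sep 8.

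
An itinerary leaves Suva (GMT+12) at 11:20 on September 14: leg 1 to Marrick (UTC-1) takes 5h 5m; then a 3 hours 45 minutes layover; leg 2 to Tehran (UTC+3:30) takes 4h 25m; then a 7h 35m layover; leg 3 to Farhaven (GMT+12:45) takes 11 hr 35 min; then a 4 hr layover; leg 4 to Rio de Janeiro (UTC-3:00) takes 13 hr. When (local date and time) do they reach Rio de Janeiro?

Convert departure to UTC: 11:20 − 12:00 = 23:20 UTC on Sep 13.
Add 5 hours and 5 minutes leg 1 → 04:25 UTC (Sep 14).
Add 3 hours 45 minutes layover in Marrick → 08:10 UTC.
Add 4 hours 25 minutes leg 2 → 12:35 UTC.
Add 7 hours 35 minutes layover in Tehran → 20:10 UTC.
Add 11 hours 35 minutes leg 3 → 07:45 UTC (Sep 15).
Add 4 hours layover in Farhaven → 11:45 UTC.
Add 13 hours leg 4 → 00:45 UTC (Sep 16).
Rio de Janeiro is UTC−3:00, so local arrival = 00:45 − 3:00 = 21:45 on Sep 15.

21:45 on September 15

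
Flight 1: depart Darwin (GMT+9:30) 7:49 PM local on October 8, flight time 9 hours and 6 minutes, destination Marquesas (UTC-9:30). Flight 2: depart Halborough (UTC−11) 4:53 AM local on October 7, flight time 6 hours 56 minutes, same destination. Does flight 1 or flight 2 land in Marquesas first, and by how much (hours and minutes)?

Flight 1 in UTC: 7:49 PM − 9:30 = 10:19 AM on Oct 8.
+9 hours 6 minutes → arrive 7:25 PM UTC on Oct 8.
Flight 2 in UTC: 4:53 AM + 11:00 = 3:53 PM on Oct 7.
+6 hours and 56 minutes → arrive 10:49 PM UTC on Oct 7.
Flight 2 lands earlier by 20 hours 36 minutes.

the second, by 20 hours 36 minutes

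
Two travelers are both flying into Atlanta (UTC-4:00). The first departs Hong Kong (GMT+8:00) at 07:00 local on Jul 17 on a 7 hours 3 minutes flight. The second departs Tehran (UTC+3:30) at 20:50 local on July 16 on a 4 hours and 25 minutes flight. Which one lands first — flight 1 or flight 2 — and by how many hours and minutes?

the second, by 8 hours 18 minutes

Flight 1 in UTC: 07:00 − 8:00 = 23:00 on Jul 16.
+7 hours 3 minutes → arrive 06:03 UTC on Jul 17.
Flight 2 in UTC: 20:50 − 3:30 = 17:20 on Jul 16.
+4 hours 25 minutes → arrive 21:45 UTC on Jul 16.
Flight 2 lands earlier by 8 hours 18 minutes.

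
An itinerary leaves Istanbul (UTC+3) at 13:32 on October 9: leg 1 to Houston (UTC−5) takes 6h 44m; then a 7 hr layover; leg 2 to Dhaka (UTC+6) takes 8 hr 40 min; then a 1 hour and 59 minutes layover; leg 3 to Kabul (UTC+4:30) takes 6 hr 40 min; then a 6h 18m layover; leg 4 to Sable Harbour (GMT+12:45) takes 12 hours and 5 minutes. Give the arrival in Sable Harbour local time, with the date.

Convert departure to UTC: 13:32 − 3:00 = 10:32 UTC on Oct 9.
Add 6 hours 44 minutes leg 1 → 17:16 UTC.
Add 7 hours layover in Houston → 00:16 UTC (Oct 10).
Add 8 hours and 40 minutes leg 2 → 08:56 UTC.
Add 1 hour and 59 minutes layover in Dhaka → 10:55 UTC.
Add 6 hours and 40 minutes leg 3 → 17:35 UTC.
Add 6 hours 18 minutes layover in Kabul → 23:53 UTC.
Add 12 hours 5 minutes leg 4 → 11:58 UTC (Oct 11).
Sable Harbour is UTC+12:45, so local arrival = 11:58 + 12:45 = 00:43 on Oct 12.

00:43 on Oct 12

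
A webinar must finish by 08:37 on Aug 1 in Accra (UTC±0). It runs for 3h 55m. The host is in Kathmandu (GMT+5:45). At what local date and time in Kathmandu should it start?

Target end time is already UTC: 08:37 on Aug 1.
Subtract 3 hours 55 minutes → start 04:42 UTC on Aug 1.
Kathmandu is UTC+5:45: 04:42 + 5:45 = 10:27 on Aug 1.

10:27 on Aug 1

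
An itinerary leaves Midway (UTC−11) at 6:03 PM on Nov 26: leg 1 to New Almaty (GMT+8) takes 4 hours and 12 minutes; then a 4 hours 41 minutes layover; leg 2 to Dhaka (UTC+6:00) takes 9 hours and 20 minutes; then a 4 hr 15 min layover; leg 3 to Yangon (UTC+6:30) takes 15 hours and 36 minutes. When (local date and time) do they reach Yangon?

1:37 AM on November 29

Convert departure to UTC: 6:03 PM + 11:00 = 5:03 AM UTC on Nov 27.
Add 4 hours 12 minutes leg 1 → 9:15 AM UTC.
Add 4 hours and 41 minutes layover in New Almaty → 1:56 PM UTC.
Add 9 hours 20 minutes leg 2 → 11:16 PM UTC.
Add 4 hours 15 minutes layover in Dhaka → 3:31 AM UTC (Nov 28).
Add 15 hours 36 minutes leg 3 → 7:07 PM UTC.
Yangon is UTC+6:30, so local arrival = 7:07 PM + 6:30 = 1:37 AM on Nov 29.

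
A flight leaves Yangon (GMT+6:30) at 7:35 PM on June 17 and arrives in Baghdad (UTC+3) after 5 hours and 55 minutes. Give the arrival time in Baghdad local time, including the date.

Convert departure to UTC: 7:35 PM − 6:30 = 1:05 PM UTC on Jun 17.
Add 5 hours and 55 minutes travel time → 7:00 PM UTC.
Baghdad is UTC+3:00, so local arrival = 7:00 PM + 3:00 = 10:00 PM on Jun 17.

10:00 PM on June 17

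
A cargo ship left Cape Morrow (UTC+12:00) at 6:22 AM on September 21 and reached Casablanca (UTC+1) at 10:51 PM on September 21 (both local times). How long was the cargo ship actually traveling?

27 hours 29 minutes

Departure in UTC: 6:22 AM − 12:00 = 6:22 PM on Sep 20.
Arrival in UTC: 10:51 PM − 1:00 = 9:51 PM on Sep 21.
Elapsed = 9:51 PM − 6:22 PM (+1 day) = 27 hours 29 minutes.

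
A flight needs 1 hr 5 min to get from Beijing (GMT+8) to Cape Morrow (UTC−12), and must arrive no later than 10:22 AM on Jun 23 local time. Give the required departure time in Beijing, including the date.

5:17 AM on June 24

Target arrival in UTC: 10:22 AM + 12:00 = 10:22 PM on Jun 23.
Subtract 1 hour and 5 minutes → departure 9:17 PM UTC on Jun 23.
Beijing is UTC+8:00: 9:17 PM + 8:00 = 5:17 AM on Jun 24.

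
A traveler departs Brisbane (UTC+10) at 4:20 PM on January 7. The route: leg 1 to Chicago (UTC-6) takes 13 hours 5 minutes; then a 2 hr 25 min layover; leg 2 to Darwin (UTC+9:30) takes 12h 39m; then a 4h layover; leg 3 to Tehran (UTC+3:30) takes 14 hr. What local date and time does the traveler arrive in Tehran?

Convert departure to UTC: 4:20 PM − 10:00 = 6:20 AM UTC on Jan 7.
Add 13 hours 5 minutes leg 1 → 7:25 PM UTC.
Add 2 hours 25 minutes layover in Chicago → 9:50 PM UTC.
Add 12 hours 39 minutes leg 2 → 10:29 AM UTC (Jan 8).
Add 4 hours layover in Darwin → 2:29 PM UTC.
Add 14 hours leg 3 → 4:29 AM UTC (Jan 9).
Tehran is UTC+3:30, so local arrival = 4:29 AM + 3:30 = 7:59 AM on Jan 9.

7:59 AM on Jan 9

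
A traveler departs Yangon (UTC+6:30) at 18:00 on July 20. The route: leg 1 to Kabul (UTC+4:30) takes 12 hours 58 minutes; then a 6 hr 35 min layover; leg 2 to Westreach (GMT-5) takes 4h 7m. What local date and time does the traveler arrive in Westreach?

Convert departure to UTC: 18:00 − 6:30 = 11:30 UTC on Jul 20.
Add 12 hours and 58 minutes leg 1 → 00:28 UTC (Jul 21).
Add 6 hours and 35 minutes layover in Kabul → 07:03 UTC.
Add 4 hours 7 minutes leg 2 → 11:10 UTC.
Westreach is UTC−5:00, so local arrival = 11:10 − 5:00 = 06:10 on Jul 21.

06:10 on July 21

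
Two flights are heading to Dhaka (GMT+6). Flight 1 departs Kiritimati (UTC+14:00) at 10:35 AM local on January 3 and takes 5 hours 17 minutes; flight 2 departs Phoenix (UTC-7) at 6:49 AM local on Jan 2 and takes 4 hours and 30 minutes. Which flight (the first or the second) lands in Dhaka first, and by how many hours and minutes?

Flight 1 in UTC: 10:35 AM − 14:00 = 8:35 PM on Jan 2.
+5 hours and 17 minutes → arrive 1:52 AM UTC on Jan 3.
Flight 2 in UTC: 6:49 AM + 7:00 = 1:49 PM on Jan 2.
+4 hours 30 minutes → arrive 6:19 PM UTC on Jan 2.
Flight 2 lands earlier by 7 hours 33 minutes.

the second, by 7 hours 33 minutes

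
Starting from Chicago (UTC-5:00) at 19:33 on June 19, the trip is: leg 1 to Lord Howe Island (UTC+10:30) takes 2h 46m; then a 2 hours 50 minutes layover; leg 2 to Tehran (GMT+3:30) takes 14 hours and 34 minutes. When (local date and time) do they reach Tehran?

Convert departure to UTC: 19:33 + 5:00 = 00:33 UTC on Jun 20.
Add 2 hours 46 minutes leg 1 → 03:19 UTC.
Add 2 hours 50 minutes layover in Lord Howe Island → 06:09 UTC.
Add 14 hours 34 minutes leg 2 → 20:43 UTC.
Tehran is UTC+3:30, so local arrival = 20:43 + 3:30 = 00:13 on Jun 21.

00:13 on June 21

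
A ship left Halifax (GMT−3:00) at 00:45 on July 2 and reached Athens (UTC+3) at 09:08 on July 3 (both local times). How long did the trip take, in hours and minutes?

26 hours 23 minutes

Departure in UTC: 00:45 + 3:00 = 03:45 on Jul 2.
Arrival in UTC: 09:08 − 3:00 = 06:08 on Jul 3.
Elapsed = 06:08 − 03:45 (+1 day) = 26 hours 23 minutes.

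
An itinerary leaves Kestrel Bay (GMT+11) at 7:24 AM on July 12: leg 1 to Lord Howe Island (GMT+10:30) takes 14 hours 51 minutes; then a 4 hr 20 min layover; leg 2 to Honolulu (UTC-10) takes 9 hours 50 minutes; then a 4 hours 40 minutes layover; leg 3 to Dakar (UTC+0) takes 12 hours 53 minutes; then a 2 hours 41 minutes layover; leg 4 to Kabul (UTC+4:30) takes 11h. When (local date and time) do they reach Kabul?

1:09 PM on Jul 14

Convert departure to UTC: 7:24 AM − 11:00 = 8:24 PM UTC on Jul 11.
Add 14 hours and 51 minutes leg 1 → 11:15 AM UTC (Jul 12).
Add 4 hours 20 minutes layover in Lord Howe Island → 3:35 PM UTC.
Add 9 hours 50 minutes leg 2 → 1:25 AM UTC (Jul 13).
Add 4 hours 40 minutes layover in Honolulu → 6:05 AM UTC.
Add 12 hours and 53 minutes leg 3 → 6:58 PM UTC.
Add 2 hours 41 minutes layover in Dakar → 9:39 PM UTC.
Add 11 hours leg 4 → 8:39 AM UTC (Jul 14).
Kabul is UTC+4:30, so local arrival = 8:39 AM + 4:30 = 1:09 PM on Jul 14.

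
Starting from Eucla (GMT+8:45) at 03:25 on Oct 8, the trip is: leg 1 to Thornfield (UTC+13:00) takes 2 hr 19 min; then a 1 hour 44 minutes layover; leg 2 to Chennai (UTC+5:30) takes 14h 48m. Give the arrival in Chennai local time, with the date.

19:01 on October 8

Convert departure to UTC: 03:25 − 8:45 = 18:40 UTC on Oct 7.
Add 2 hours and 19 minutes leg 1 → 20:59 UTC.
Add 1 hour and 44 minutes layover in Thornfield → 22:43 UTC.
Add 14 hours 48 minutes leg 2 → 13:31 UTC (Oct 8).
Chennai is UTC+5:30, so local arrival = 13:31 + 5:30 = 19:01 on Oct 8.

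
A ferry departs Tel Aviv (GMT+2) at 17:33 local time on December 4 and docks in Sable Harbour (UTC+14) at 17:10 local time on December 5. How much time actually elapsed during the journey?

11 hours 37 minutes

Sable Harbour is 12:00 ahead of Tel Aviv.
Clock-face elapsed time (ignoring zones) is 23 hours 37 minutes.
Actual elapsed = 23 hours 37 minutes − 12:00 = 11 hours 37 minutes.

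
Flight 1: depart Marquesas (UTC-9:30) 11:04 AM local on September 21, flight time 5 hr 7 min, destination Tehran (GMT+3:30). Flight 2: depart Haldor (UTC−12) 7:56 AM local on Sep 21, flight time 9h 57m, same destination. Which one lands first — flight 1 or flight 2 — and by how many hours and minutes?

the first, by 4 hours 12 minutes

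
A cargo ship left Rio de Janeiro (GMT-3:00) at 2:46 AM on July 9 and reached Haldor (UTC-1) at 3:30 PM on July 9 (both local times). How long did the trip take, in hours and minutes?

10 hours 44 minutes

Haldor is 2:00 ahead of Rio de Janeiro.
Clock-face elapsed time (ignoring zones) is 12 hours 44 minutes.
Actual elapsed = 12 hours 44 minutes − 2:00 = 10 hours 44 minutes.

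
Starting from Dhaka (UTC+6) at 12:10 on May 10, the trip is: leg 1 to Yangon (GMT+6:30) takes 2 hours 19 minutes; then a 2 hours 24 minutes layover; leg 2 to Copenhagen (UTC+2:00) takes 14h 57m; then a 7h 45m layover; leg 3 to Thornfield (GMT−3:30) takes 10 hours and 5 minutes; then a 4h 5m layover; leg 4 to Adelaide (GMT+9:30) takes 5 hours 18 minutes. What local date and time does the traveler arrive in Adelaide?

Convert departure to UTC: 12:10 − 6:00 = 06:10 UTC on May 10.
Add 2 hours 19 minutes leg 1 → 08:29 UTC.
Add 2 hours 24 minutes layover in Yangon → 10:53 UTC.
Add 14 hours and 57 minutes leg 2 → 01:50 UTC (May 11).
Add 7 hours and 45 minutes layover in Copenhagen → 09:35 UTC.
Add 10 hours 5 minutes leg 3 → 19:40 UTC.
Add 4 hours 5 minutes layover in Thornfield → 23:45 UTC.
Add 5 hours 18 minutes leg 4 → 05:03 UTC (May 12).
Adelaide is UTC+9:30, so local arrival = 05:03 + 9:30 = 14:33 on May 12.

14:33 on May 12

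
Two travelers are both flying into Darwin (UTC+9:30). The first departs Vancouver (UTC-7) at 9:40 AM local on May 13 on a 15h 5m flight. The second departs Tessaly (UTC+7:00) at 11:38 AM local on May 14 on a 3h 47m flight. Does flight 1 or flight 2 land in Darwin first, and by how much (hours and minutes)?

Flight 1 in UTC: 9:40 AM + 7:00 = 4:40 PM on May 13.
+15 hours and 5 minutes → arrive 7:45 AM UTC on May 14.
Flight 2 in UTC: 11:38 AM − 7:00 = 4:38 AM on May 14.
+3 hours 47 minutes → arrive 8:25 AM UTC on May 14.
Flight 1 lands earlier by 40 minutes.

the first, by 40 minutes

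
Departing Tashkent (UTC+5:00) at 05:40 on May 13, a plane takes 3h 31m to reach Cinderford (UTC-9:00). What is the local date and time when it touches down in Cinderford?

19:11 on May 12

Convert departure to UTC: 05:40 − 5:00 = 00:40 UTC on May 13.
Add 3 hours and 31 minutes travel time → 04:11 UTC.
Cinderford is UTC−9:00, so local arrival = 04:11 − 9:00 = 19:11 on May 12.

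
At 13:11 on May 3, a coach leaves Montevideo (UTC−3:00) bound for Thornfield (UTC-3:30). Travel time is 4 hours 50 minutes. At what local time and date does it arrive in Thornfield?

Convert departure to UTC: 13:11 + 3:00 = 16:11 UTC on May 3.
Add 4 hours 50 minutes travel time → 21:01 UTC.
Thornfield is UTC−3:30, so local arrival = 21:01 − 3:30 = 17:31 on May 3.

17:31 on May 3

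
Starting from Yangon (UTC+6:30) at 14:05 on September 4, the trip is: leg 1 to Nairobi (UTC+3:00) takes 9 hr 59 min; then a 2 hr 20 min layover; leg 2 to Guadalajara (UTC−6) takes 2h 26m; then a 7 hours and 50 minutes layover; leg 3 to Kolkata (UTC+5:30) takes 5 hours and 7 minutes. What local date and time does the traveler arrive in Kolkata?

16:47 on Sep 5

Convert departure to UTC: 14:05 − 6:30 = 07:35 UTC on Sep 4.
Add 9 hours 59 minutes leg 1 → 17:34 UTC.
Add 2 hours 20 minutes layover in Nairobi → 19:54 UTC.
Add 2 hours and 26 minutes leg 2 → 22:20 UTC.
Add 7 hours 50 minutes layover in Guadalajara → 06:10 UTC (Sep 5).
Add 5 hours and 7 minutes leg 3 → 11:17 UTC.
Kolkata is UTC+5:30, so local arrival = 11:17 + 5:30 = 16:47 on Sep 5.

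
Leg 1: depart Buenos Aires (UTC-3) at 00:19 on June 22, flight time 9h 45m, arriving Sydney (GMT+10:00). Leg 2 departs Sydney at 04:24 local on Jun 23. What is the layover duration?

5 hours 20 minutes

Convert departure to UTC: 00:19 + 3:00 = 03:19 UTC on Jun 22.
Add 9 hours and 45 minutes flight time → 13:04 UTC.
Sydney is UTC+10:00, so local arrival = 13:04 + 10:00 = 23:04 on Jun 22.
Layover = 04:24 − 23:04 (+1 day) = 5 hours 20 minutes.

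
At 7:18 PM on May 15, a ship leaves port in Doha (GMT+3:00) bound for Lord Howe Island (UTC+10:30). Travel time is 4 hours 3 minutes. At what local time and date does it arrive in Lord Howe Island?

Convert departure to UTC: 7:18 PM − 3:00 = 4:18 PM UTC on May 15.
Add 4 hours 3 minutes travel time → 8:21 PM UTC.
Lord Howe Island is UTC+10:30, so local arrival = 8:21 PM + 10:30 = 6:51 AM on May 16.

6:51 AM on May 16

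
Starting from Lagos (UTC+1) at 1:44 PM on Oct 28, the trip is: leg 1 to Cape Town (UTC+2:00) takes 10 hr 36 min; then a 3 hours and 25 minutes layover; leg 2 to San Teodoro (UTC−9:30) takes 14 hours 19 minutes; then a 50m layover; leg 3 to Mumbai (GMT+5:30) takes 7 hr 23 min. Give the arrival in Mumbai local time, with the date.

Convert departure to UTC: 1:44 PM − 1:00 = 12:44 PM UTC on Oct 28.
Add 10 hours 36 minutes leg 1 → 11:20 PM UTC.
Add 3 hours and 25 minutes layover in Cape Town → 2:45 AM UTC (Oct 29).
Add 14 hours 19 minutes leg 2 → 5:04 PM UTC.
Add 50 minutes layover in San Teodoro → 5:54 PM UTC.
Add 7 hours 23 minutes leg 3 → 1:17 AM UTC (Oct 30).
Mumbai is UTC+5:30, so local arrival = 1:17 AM + 5:30 = 6:47 AM on Oct 30.

6:47 AM on Oct 30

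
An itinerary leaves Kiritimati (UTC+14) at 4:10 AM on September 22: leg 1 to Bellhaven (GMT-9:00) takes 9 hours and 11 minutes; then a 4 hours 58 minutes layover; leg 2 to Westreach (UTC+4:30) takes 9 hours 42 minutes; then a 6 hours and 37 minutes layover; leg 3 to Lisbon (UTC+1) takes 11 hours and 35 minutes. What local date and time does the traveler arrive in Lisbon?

Convert departure to UTC: 4:10 AM − 14:00 = 2:10 PM UTC on Sep 21.
Add 9 hours and 11 minutes leg 1 → 11:21 PM UTC.
Add 4 hours and 58 minutes layover in Bellhaven → 4:19 AM UTC (Sep 22).
Add 9 hours and 42 minutes leg 2 → 2:01 PM UTC.
Add 6 hours 37 minutes layover in Westreach → 8:38 PM UTC.
Add 11 hours and 35 minutes leg 3 → 8:13 AM UTC (Sep 23).
Lisbon is UTC+1:00, so local arrival = 8:13 AM + 1:00 = 9:13 AM on Sep 23.

9:13 AM on September 23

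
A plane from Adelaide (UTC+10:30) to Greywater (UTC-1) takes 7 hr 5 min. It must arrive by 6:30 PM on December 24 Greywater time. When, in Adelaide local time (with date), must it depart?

Target arrival in UTC: 6:30 PM + 1:00 = 7:30 PM on Dec 24.
Subtract 7 hours and 5 minutes → departure 12:25 PM UTC on Dec 24.
Adelaide is UTC+10:30: 12:25 PM + 10:30 = 10:55 PM on Dec 24.

10:55 PM on December 24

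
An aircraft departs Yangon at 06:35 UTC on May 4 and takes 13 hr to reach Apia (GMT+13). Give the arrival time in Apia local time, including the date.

08:35 on May 5

Departure is given in UTC: 06:35 on May 4.
Add 13 hours → 19:35 UTC.
Apia is UTC+13:00: 19:35 + 13:00 = 08:35 on May 5.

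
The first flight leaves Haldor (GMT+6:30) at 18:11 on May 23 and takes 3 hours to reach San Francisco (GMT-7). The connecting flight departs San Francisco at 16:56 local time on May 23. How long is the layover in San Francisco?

Convert departure to UTC: 18:11 − 6:30 = 11:41 UTC on May 23.
Add 3 hours flight time → 14:41 UTC.
San Francisco is UTC−7:00, so local arrival = 14:41 − 7:00 = 07:41 on May 23.
Layover = 16:56 − 07:41 = 9 hours 15 minutes.

9 hours 15 minutes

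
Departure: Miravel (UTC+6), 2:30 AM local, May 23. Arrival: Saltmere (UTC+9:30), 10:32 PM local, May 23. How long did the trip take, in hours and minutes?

Departure in UTC: 2:30 AM − 6:00 = 8:30 PM on May 22.
Arrival in UTC: 10:32 PM − 9:30 = 1:02 PM on May 23.
Elapsed = 1:02 PM − 8:30 PM (+1 day) = 16 hours 32 minutes.

16 hours 32 minutes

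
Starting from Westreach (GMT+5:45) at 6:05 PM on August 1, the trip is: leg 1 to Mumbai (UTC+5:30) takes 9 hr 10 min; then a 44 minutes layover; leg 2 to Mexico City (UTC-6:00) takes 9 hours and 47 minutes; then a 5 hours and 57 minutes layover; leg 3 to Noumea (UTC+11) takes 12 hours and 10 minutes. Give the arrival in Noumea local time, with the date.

1:08 PM on August 3

Convert departure to UTC: 6:05 PM − 5:45 = 12:20 PM UTC on Aug 1.
Add 9 hours 10 minutes leg 1 → 9:30 PM UTC.
Add 44 minutes layover in Mumbai → 10:14 PM UTC.
Add 9 hours and 47 minutes leg 2 → 8:01 AM UTC (Aug 2).
Add 5 hours and 57 minutes layover in Mexico City → 1:58 PM UTC.
Add 12 hours 10 minutes leg 3 → 2:08 AM UTC (Aug 3).
Noumea is UTC+11:00, so local arrival = 2:08 AM + 11:00 = 1:08 PM on Aug 3.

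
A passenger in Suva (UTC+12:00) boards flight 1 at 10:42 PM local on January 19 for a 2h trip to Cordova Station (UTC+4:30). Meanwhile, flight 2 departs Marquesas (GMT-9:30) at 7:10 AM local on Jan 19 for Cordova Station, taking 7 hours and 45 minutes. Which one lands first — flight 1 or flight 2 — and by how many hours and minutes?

the first, by 11 hours 43 minutes

Flight 1 in UTC: 10:42 PM − 12:00 = 10:42 AM on Jan 19.
+2 hours → arrive 12:42 PM UTC on Jan 19.
Flight 2 in UTC: 7:10 AM + 9:30 = 4:40 PM on Jan 19.
+7 hours 45 minutes → arrive 12:25 AM UTC on Jan 20.
Flight 1 lands earlier by 11 hours 43 minutes.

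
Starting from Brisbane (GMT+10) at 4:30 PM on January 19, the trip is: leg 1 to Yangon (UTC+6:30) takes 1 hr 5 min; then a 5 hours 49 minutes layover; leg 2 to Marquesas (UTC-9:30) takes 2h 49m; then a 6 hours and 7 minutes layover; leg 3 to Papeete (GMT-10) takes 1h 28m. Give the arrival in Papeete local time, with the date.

Convert departure to UTC: 4:30 PM − 10:00 = 6:30 AM UTC on Jan 19.
Add 1 hour and 5 minutes leg 1 → 7:35 AM UTC.
Add 5 hours and 49 minutes layover in Yangon → 1:24 PM UTC.
Add 2 hours 49 minutes leg 2 → 4:13 PM UTC.
Add 6 hours and 7 minutes layover in Marquesas → 10:20 PM UTC.
Add 1 hour and 28 minutes leg 3 → 11:48 PM UTC.
Papeete is UTC−10:00, so local arrival = 11:48 PM − 10:00 = 1:48 PM on Jan 19.

1:48 PM on January 19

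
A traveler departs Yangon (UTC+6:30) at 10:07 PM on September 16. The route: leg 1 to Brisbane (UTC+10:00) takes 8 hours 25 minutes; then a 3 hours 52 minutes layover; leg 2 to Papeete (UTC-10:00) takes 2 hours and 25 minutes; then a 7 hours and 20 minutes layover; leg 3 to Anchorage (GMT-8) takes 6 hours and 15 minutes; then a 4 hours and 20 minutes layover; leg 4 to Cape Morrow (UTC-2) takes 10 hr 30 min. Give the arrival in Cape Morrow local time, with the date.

8:44 AM on Sep 18

Convert departure to UTC: 10:07 PM − 6:30 = 3:37 PM UTC on Sep 16.
Add 8 hours 25 minutes leg 1 → 12:02 AM UTC (Sep 17).
Add 3 hours and 52 minutes layover in Brisbane → 3:54 AM UTC.
Add 2 hours 25 minutes leg 2 → 6:19 AM UTC.
Add 7 hours 20 minutes layover in Papeete → 1:39 PM UTC.
Add 6 hours and 15 minutes leg 3 → 7:54 PM UTC.
Add 4 hours 20 minutes layover in Anchorage → 12:14 AM UTC (Sep 18).
Add 10 hours 30 minutes leg 4 → 10:44 AM UTC.
Cape Morrow is UTC−2:00, so local arrival = 10:44 AM − 2:00 = 8:44 AM on Sep 18.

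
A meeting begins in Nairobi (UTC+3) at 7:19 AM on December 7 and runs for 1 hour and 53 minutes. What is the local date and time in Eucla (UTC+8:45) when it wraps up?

2:57 PM on Dec 7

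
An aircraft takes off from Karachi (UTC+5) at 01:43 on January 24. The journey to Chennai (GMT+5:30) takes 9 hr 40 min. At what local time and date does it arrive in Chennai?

11:53 on January 24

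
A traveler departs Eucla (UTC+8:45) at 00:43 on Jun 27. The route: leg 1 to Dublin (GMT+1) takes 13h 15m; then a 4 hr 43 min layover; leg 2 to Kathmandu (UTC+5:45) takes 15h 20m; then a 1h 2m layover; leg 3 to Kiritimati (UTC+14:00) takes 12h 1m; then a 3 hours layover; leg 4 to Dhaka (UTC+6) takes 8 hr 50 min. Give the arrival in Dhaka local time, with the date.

08:09 on June 29

Convert departure to UTC: 00:43 − 8:45 = 15:58 UTC on Jun 26.
Add 13 hours 15 minutes leg 1 → 05:13 UTC (Jun 27).
Add 4 hours and 43 minutes layover in Dublin → 09:56 UTC.
Add 15 hours and 20 minutes leg 2 → 01:16 UTC (Jun 28).
Add 1 hour and 2 minutes layover in Kathmandu → 02:18 UTC.
Add 12 hours and 1 minute leg 3 → 14:19 UTC.
Add 3 hours layover in Kiritimati → 17:19 UTC.
Add 8 hours and 50 minutes leg 4 → 02:09 UTC (Jun 29).
Dhaka is UTC+6:00, so local arrival = 02:09 + 6:00 = 08:09 on Jun 29.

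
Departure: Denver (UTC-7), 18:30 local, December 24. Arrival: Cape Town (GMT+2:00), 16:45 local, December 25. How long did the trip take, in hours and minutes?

Departure in UTC: 18:30 + 7:00 = 01:30 on Dec 25.
Arrival in UTC: 16:45 − 2:00 = 14:45 on Dec 25.
Elapsed = 14:45 − 01:30 = 13 hours 15 minutes.

13 hours 15 minutes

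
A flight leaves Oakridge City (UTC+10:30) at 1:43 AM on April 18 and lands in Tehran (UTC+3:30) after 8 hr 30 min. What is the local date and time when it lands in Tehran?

3:13 AM on Apr 18

Tehran is 7:00 behind Oakridge City.
After 8 hours and 30 minutes it is 10:13 AM in Oakridge City.
Shift by the zone difference: 10:13 AM − 7:00 = 3:13 AM on Apr 18 in Tehran.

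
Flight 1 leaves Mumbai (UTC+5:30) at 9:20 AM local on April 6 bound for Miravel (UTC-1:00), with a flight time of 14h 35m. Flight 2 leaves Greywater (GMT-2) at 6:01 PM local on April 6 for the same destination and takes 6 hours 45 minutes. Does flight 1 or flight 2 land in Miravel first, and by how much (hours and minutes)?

Flight 1 in UTC: 9:20 AM − 5:30 = 3:50 AM on Apr 6.
+14 hours 35 minutes → arrive 6:25 PM UTC on Apr 6.
Flight 2 in UTC: 6:01 PM + 2:00 = 8:01 PM on Apr 6.
+6 hours 45 minutes → arrive 2:46 AM UTC on Apr 7.
Flight 1 lands earlier by 8 hours 21 minutes.

the first, by 8 hours 21 minutes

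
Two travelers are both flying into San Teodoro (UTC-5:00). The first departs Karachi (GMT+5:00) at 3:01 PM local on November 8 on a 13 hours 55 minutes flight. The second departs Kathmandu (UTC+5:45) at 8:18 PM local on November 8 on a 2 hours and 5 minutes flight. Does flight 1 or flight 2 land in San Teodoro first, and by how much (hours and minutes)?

Flight 1 in UTC: 3:01 PM − 5:00 = 10:01 AM on Nov 8.
+13 hours and 55 minutes → arrive 11:56 PM UTC on Nov 8.
Flight 2 in UTC: 8:18 PM − 5:45 = 2:33 PM on Nov 8.
+2 hours 5 minutes → arrive 4:38 PM UTC on Nov 8.
Flight 2 lands earlier by 7 hours 18 minutes.

the second, by 7 hours 18 minutes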